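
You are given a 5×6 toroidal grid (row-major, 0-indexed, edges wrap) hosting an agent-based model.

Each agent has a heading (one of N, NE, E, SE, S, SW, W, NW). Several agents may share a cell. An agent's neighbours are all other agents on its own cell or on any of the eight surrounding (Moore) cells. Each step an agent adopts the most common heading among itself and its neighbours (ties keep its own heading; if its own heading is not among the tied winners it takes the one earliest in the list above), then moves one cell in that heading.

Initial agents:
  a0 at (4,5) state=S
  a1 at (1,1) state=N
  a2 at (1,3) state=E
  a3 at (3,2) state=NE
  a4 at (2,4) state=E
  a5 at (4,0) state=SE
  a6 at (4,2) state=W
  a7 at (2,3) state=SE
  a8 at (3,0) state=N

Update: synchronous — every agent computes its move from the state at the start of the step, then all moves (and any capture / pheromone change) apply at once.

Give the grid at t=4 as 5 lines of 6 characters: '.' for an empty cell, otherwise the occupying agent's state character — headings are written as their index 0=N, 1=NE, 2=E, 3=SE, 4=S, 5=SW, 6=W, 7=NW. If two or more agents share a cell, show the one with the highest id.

t=1: a0@(0,5):S a1@(0,1):N a2@(1,4):E a3@(2,3):NE a4@(2,5):E a5@(0,1):SE a6@(4,1):W a7@(2,4):E a8@(2,0):N
t=2: a0@(1,5):S a1@(4,1):N a2@(1,5):E a3@(2,4):E a4@(2,0):E a5@(1,2):SE a6@(4,0):W a7@(2,5):E a8@(1,0):N
t=3: a0@(1,0):E a1@(3,1):N a2@(1,0):E a3@(2,5):E a4@(2,1):E a5@(2,3):SE a6@(4,5):W a7@(2,0):E a8@(1,1):E
t=4: a0@(1,1):E a1@(3,2):E a2@(1,1):E a3@(2,0):E a4@(2,2):E a5@(3,4):SE a6@(4,4):W a7@(2,1):E a8@(1,2):E

......
.22...
222...
..2.3.
....6.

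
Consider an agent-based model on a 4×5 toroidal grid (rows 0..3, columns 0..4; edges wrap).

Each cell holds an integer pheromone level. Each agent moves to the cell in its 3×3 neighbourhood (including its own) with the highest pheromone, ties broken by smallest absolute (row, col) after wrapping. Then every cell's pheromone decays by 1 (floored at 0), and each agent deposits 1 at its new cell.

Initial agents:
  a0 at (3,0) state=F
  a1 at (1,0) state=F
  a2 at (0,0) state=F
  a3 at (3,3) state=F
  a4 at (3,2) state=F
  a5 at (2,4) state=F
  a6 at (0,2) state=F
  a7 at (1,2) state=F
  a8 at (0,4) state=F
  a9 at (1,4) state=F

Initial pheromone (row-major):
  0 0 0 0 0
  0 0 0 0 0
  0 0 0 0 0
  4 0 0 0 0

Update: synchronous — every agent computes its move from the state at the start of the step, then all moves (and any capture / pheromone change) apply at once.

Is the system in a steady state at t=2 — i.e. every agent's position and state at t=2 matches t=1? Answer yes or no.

t=1: a0@(3,0) a1@(0,0) a2@(3,0) a3@(0,2) a4@(0,1) a5@(3,0) a6@(0,1) a7@(0,1) a8@(3,0) a9@(0,0) | pheromone: 2 3 1 0 0 / 0 0 0 0 0 / 0 0 0 0 0 / 7 0 0 0 0
t=2: a0@(3,0) a1@(3,0) a2@(3,0) a3@(0,1) a4@(3,0) a5@(3,0) a6@(3,0) a7@(3,0) a8@(3,0) a9@(3,0) | pheromone: 1 3 0 0 0 / 0 0 0 0 0 / 0 0 0 0 0 / 15 0 0 0 0

no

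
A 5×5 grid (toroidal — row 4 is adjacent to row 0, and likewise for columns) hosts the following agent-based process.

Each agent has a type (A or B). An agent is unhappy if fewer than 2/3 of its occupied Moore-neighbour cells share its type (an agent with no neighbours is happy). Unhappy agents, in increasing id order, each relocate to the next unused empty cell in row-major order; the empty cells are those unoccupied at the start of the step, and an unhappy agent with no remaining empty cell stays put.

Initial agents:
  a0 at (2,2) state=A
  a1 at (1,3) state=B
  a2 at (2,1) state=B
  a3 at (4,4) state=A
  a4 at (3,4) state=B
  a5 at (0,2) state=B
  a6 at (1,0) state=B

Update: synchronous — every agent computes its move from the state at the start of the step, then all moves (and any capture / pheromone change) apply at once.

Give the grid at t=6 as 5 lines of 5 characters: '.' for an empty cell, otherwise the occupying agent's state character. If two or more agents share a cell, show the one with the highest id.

.BB..
.BABA
B....
.....
.....

t=1: a0@(0,0):A a1@(0,1):B a2@(0,3):B a3@(0,4):A a4@(1,1):B a5@(0,2):B a6@(1,0):B
t=2: a0@(1,2):A a1@(0,1):B a2@(1,3):B a3@(1,4):A a4@(1,1):B a5@(0,2):B a6@(2,0):B
t=3: a0@(0,0):A a1@(0,1):B a2@(0,3):B a3@(0,4):A a4@(1,1):B a5@(0,2):B a6@(1,0):B
t=4: a0@(1,2):A a1@(0,1):B a2@(1,3):B a3@(1,4):A a4@(1,1):B a5@(0,2):B a6@(2,0):B
t=5: a0@(0,0):A a1@(0,1):B a2@(0,3):B a3@(0,4):A a4@(1,1):B a5@(0,2):B a6@(1,0):B
t=6: a0@(1,2):A a1@(0,1):B a2@(1,3):B a3@(1,4):A a4@(1,1):B a5@(0,2):B a6@(2,0):B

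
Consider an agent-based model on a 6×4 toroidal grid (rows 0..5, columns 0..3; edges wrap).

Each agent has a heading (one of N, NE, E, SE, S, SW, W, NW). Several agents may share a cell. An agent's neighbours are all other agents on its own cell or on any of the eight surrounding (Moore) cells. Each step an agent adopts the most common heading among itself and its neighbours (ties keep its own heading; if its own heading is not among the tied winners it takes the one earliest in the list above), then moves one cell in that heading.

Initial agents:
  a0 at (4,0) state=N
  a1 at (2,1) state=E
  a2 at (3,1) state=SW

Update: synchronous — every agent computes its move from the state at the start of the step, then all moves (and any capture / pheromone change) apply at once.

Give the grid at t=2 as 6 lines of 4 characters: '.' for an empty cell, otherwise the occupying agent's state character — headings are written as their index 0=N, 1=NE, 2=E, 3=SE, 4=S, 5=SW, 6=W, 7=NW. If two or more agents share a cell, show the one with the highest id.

t=1: a0@(3,0):N a1@(2,2):E a2@(4,0):SW
t=2: a0@(2,0):N a1@(2,3):E a2@(5,3):SW

....
....
0..2
....
....
...5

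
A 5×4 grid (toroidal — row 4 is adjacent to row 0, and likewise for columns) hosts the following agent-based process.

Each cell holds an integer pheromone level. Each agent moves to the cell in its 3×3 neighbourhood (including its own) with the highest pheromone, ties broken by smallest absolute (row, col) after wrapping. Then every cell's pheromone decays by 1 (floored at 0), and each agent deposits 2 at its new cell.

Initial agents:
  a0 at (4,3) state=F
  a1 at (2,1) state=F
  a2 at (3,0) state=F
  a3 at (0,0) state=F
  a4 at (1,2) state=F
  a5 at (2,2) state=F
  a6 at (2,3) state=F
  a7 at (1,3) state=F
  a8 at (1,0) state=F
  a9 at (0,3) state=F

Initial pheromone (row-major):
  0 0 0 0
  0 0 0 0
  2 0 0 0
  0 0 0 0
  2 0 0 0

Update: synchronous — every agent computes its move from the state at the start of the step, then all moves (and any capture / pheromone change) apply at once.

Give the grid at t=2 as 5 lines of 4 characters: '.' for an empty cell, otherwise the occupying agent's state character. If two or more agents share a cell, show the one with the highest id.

t=1: a0@(4,0) a1@(2,0) a2@(2,0) a3@(4,0) a4@(0,1) a5@(1,1) a6@(2,0) a7@(2,0) a8@(2,0) a9@(4,0) | pheromone: 0 2 0 0 / 0 2 0 0 / 11 0 0 0 / 0 0 0 0 / 7 0 0 0
t=2: a0@(4,0) a1@(2,0) a2@(2,0) a3@(4,0) a4@(4,0) a5@(2,0) a6@(2,0) a7@(2,0) a8@(2,0) a9@(4,0) | pheromone: 0 1 0 0 / 0 1 0 0 / 22 0 0 0 / 0 0 0 0 / 14 0 0 0

....
....
F...
....
F...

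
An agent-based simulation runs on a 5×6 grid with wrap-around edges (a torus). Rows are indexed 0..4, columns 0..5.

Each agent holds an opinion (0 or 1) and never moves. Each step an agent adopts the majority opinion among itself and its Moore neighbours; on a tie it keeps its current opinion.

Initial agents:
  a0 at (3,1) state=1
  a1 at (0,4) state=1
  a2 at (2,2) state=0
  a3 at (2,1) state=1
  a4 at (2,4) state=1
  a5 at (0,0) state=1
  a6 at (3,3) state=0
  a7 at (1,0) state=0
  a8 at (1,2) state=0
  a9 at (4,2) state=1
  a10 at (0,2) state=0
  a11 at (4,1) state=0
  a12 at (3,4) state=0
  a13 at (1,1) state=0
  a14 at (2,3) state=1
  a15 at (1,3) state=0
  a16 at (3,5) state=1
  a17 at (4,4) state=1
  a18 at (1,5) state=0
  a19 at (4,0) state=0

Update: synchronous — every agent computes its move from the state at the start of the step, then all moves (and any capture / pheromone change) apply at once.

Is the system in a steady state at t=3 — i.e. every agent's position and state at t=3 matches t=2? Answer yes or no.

no

t=1: a0@(3,1):1 a1@(0,4):1 a2@(2,2):0 a3@(2,1):0 a4@(2,4):0 a5@(0,0):0 a6@(3,3):1 a7@(1,0):0 a8@(1,2):0 a9@(4,2):0 a10@(0,2):0 a11@(4,1):0 a12@(3,4):1 a13@(1,1):0 a14@(2,3):0 a15@(1,3):0 a16@(3,5):1 a17@(4,4):1 a18@(1,5):1 a19@(4,0):1
t=2: a0@(3,1):0 a1@(0,4):1 a2@(2,2):0 a3@(2,1):0 a4@(2,4):1 a5@(0,0):0 a6@(3,3):0 a7@(1,0):0 a8@(1,2):0 a9@(4,2):0 a10@(0,2):0 a11@(4,1):0 a12@(3,4):1 a13@(1,1):0 a14@(2,3):0 a15@(1,3):0 a16@(3,5):1 a17@(4,4):1 a18@(1,5):0 a19@(4,0):1
t=3: a0@(3,1):0 a1@(0,4):1 a2@(2,2):0 a3@(2,1):0 a4@(2,4):0 a5@(0,0):0 a6@(3,3):0 a7@(1,0):0 a8@(1,2):0 a9@(4,2):0 a10@(0,2):0 a11@(4,1):0 a12@(3,4):1 a13@(1,1):0 a14@(2,3):0 a15@(1,3):0 a16@(3,5):1 a17@(4,4):1 a18@(1,5):0 a19@(4,0):0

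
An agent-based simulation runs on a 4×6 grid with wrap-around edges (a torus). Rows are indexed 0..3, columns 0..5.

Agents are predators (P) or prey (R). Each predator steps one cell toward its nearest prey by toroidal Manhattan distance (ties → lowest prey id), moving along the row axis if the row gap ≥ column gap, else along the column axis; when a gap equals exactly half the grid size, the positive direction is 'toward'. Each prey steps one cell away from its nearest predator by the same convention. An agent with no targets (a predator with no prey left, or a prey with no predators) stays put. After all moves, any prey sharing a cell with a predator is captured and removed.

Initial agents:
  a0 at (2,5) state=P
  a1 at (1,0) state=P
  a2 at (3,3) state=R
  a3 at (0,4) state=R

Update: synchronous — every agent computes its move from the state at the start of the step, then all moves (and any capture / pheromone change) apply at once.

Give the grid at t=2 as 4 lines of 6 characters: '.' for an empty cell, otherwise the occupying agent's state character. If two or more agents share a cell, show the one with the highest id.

t=1: a0@(2,4):P a1@(1,5):P a2@(3,2):R a3@(3,4):R
t=2: a0@(3,4):P a1@(2,5):P a2@(3,1):R a3@(0,4):R

....R.
......
.....P
.R..P.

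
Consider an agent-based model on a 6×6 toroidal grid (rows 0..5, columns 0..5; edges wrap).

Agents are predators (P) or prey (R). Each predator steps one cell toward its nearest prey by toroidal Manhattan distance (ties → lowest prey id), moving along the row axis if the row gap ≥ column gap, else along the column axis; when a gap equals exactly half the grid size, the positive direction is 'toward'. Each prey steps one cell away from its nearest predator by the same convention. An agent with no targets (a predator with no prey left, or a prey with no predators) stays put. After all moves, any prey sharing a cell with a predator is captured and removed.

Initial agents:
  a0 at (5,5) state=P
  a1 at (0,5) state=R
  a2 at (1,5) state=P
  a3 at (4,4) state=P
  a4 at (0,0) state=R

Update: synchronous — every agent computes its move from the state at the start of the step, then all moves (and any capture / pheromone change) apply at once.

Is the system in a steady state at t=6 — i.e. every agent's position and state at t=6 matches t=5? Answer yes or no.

t=1: a0@(0,5):P a1@(1,5):R a2@(0,5):P a3@(5,4):P a4@(1,0):R
t=2: a0@(1,5):P a1@(2,5):R a2@(1,5):P a3@(0,4):P a4@(2,0):R
t=3: a0@(2,5):P a1@(3,5):R a2@(2,5):P a3@(1,4):P a4@(3,0):R
t=4: a0@(3,5):P a1@(4,5):R a2@(3,5):P a3@(2,4):P a4@(4,0):R
t=5: a0@(4,5):P a1@(5,5):R a2@(4,5):P a3@(3,4):P a4@(5,0):R
t=6: a0@(5,5):P a1@(0,5):R a2@(5,5):P a3@(4,4):P a4@(0,0):R

no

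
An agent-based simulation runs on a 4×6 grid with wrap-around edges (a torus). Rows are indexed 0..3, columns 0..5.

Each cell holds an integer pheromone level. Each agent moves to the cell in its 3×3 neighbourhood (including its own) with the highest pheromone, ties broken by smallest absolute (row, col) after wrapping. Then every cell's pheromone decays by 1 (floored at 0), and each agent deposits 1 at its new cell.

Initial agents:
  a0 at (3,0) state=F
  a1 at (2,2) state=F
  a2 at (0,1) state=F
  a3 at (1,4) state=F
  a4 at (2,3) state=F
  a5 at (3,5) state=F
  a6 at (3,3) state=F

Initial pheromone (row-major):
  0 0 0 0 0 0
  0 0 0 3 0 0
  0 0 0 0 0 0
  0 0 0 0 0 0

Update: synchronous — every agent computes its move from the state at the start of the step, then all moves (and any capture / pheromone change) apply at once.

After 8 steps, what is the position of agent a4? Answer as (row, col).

t=1: a0@(0,0) a1@(1,3) a2@(0,0) a3@(1,3) a4@(1,3) a5@(0,0) a6@(0,2) | pheromone: 3 0 1 0 0 0 / 0 0 0 5 0 0 / 0 0 0 0 0 0 / 0 0 0 0 0 0
t=2: a0@(0,0) a1@(1,3) a2@(0,0) a3@(1,3) a4@(1,3) a5@(0,0) a6@(1,3) | pheromone: 5 0 0 0 0 0 / 0 0 0 8 0 0 / 0 0 0 0 0 0 / 0 0 0 0 0 0
t=3: a0@(0,0) a1@(1,3) a2@(0,0) a3@(1,3) a4@(1,3) a5@(0,0) a6@(1,3) | pheromone: 7 0 0 0 0 0 / 0 0 0 11 0 0 / 0 0 0 0 0 0 / 0 0 0 0 0 0
t=4: a0@(0,0) a1@(1,3) a2@(0,0) a3@(1,3) a4@(1,3) a5@(0,0) a6@(1,3) | pheromone: 9 0 0 0 0 0 / 0 0 0 14 0 0 / 0 0 0 0 0 0 / 0 0 0 0 0 0
t=5: a0@(0,0) a1@(1,3) a2@(0,0) a3@(1,3) a4@(1,3) a5@(0,0) a6@(1,3) | pheromone: 11 0 0 0 0 0 / 0 0 0 17 0 0 / 0 0 0 0 0 0 / 0 0 0 0 0 0
t=6: a0@(0,0) a1@(1,3) a2@(0,0) a3@(1,3) a4@(1,3) a5@(0,0) a6@(1,3) | pheromone: 13 0 0 0 0 0 / 0 0 0 20 0 0 / 0 0 0 0 0 0 / 0 0 0 0 0 0
t=7: a0@(0,0) a1@(1,3) a2@(0,0) a3@(1,3) a4@(1,3) a5@(0,0) a6@(1,3) | pheromone: 15 0 0 0 0 0 / 0 0 0 23 0 0 / 0 0 0 0 0 0 / 0 0 0 0 0 0
t=8: a0@(0,0) a1@(1,3) a2@(0,0) a3@(1,3) a4@(1,3) a5@(0,0) a6@(1,3) | pheromone: 17 0 0 0 0 0 / 0 0 0 26 0 0 / 0 0 0 0 0 0 / 0 0 0 0 0 0

(1, 3)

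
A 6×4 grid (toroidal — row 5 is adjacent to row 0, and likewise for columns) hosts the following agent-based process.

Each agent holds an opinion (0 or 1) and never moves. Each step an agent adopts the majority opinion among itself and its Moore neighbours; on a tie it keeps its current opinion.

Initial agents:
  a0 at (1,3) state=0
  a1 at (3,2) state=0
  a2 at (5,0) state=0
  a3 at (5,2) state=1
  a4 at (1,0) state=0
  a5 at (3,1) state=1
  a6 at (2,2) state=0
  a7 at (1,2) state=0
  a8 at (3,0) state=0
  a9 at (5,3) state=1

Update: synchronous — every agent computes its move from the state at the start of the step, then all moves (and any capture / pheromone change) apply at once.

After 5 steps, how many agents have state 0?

8

t=1: a0@(1,3):0 a1@(3,2):0 a2@(5,0):0 a3@(5,2):1 a4@(1,0):0 a5@(3,1):0 a6@(2,2):0 a7@(1,2):0 a8@(3,0):0 a9@(5,3):1
t=2: (unchanged — steady state)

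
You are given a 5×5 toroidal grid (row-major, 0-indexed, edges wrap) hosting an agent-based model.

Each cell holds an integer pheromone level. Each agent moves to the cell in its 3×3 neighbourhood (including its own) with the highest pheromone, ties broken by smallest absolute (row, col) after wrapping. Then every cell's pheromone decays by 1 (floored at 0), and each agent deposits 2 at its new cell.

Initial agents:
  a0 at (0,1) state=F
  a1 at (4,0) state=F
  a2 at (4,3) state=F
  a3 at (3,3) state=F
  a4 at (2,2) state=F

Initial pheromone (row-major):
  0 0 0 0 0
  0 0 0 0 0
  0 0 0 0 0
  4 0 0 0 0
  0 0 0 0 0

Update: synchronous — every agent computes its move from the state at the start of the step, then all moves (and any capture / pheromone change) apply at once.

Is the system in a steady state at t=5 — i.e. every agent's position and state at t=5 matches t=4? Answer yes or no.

yes

t=1: a0@(0,0) a1@(3,0) a2@(0,2) a3@(2,2) a4@(1,1) | pheromone: 2 0 2 0 0 / 0 2 0 0 0 / 0 0 2 0 0 / 5 0 0 0 0 / 0 0 0 0 0
t=2: a0@(0,0) a1@(3,0) a2@(0,2) a3@(1,1) a4@(0,0) | pheromone: 5 0 3 0 0 / 0 3 0 0 0 / 0 0 1 0 0 / 6 0 0 0 0 / 0 0 0 0 0
t=3: a0@(0,0) a1@(3,0) a2@(0,2) a3@(0,0) a4@(0,0) | pheromone: 10 0 4 0 0 / 0 2 0 0 0 / 0 0 0 0 0 / 7 0 0 0 0 / 0 0 0 0 0
t=4: a0@(0,0) a1@(3,0) a2@(0,2) a3@(0,0) a4@(0,0) | pheromone: 15 0 5 0 0 / 0 1 0 0 0 / 0 0 0 0 0 / 8 0 0 0 0 / 0 0 0 0 0
t=5: a0@(0,0) a1@(3,0) a2@(0,2) a3@(0,0) a4@(0,0) | pheromone: 20 0 6 0 0 / 0 0 0 0 0 / 0 0 0 0 0 / 9 0 0 0 0 / 0 0 0 0 0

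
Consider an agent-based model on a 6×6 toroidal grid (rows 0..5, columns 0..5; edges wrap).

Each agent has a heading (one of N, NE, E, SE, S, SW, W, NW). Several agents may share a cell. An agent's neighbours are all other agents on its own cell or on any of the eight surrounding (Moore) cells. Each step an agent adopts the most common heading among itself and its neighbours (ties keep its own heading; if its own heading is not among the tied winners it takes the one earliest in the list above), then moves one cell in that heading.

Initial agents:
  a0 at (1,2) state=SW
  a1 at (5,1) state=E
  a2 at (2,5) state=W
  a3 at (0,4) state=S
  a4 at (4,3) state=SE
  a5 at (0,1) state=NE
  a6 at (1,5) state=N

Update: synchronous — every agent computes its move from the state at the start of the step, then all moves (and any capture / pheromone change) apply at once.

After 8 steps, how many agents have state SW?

t=1: a0@(2,1):SW a1@(5,2):E a2@(2,4):W a3@(1,4):S a4@(5,4):SE a5@(5,2):NE a6@(0,5):N
t=2: a0@(3,0):SW a1@(5,3):E a2@(2,3):W a3@(2,4):S a4@(0,5):SE a5@(4,3):NE a6@(5,5):N
t=3: a0@(4,5):SW a1@(5,4):E a2@(2,2):W a3@(3,4):S a4@(1,0):SE a5@(3,4):NE a6@(4,5):N
t=4: a0@(5,4):SW a1@(5,5):E a2@(2,1):W a3@(4,4):S a4@(2,1):SE a5@(2,5):NE a6@(3,5):N
t=5: a0@(0,3):SW a1@(5,0):E a2@(2,0):W a3@(5,4):S a4@(3,2):SE a5@(1,0):NE a6@(2,5):N
t=6: a0@(1,2):SW a1@(5,1):E a2@(2,5):W a3@(0,4):S a4@(4,3):SE a5@(0,1):NE a6@(1,5):N
t=7: a0@(2,1):SW a1@(5,2):E a2@(2,4):W a3@(1,4):S a4@(5,4):SE a5@(5,2):NE a6@(0,5):N
t=8: a0@(3,0):SW a1@(5,3):E a2@(2,3):W a3@(2,4):S a4@(0,5):SE a5@(4,3):NE a6@(5,5):N

1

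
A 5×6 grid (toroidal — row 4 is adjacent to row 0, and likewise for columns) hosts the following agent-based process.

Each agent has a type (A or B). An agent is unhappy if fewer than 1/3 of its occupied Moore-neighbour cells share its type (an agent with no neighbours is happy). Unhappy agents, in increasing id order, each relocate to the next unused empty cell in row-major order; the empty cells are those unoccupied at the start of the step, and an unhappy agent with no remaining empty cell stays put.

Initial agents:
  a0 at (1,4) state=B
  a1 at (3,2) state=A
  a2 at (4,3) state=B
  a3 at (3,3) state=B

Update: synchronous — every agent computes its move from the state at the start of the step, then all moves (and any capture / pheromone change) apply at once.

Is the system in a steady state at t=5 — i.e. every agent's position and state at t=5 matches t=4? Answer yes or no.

t=1: a0@(1,4):B a1@(0,0):A a2@(4,3):B a3@(3,3):B
t=2: (unchanged — steady state)

yes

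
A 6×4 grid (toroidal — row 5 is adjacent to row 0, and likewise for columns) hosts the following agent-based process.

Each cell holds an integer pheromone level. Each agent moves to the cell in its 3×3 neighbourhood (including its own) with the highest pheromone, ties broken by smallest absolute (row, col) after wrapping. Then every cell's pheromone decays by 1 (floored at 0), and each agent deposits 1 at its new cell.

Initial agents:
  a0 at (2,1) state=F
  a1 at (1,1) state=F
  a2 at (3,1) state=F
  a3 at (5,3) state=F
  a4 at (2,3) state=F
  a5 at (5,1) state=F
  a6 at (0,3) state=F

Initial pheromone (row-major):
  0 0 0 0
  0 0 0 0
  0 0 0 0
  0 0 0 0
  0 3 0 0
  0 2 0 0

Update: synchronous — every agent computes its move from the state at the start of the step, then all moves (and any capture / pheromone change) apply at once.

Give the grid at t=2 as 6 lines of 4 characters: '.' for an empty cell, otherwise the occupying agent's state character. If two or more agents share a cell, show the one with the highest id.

t=1: a0@(1,0) a1@(0,0) a2@(4,1) a3@(0,0) a4@(1,0) a5@(4,1) a6@(0,0) | pheromone: 3 0 0 0 / 2 0 0 0 / 0 0 0 0 / 0 0 0 0 / 0 4 0 0 / 0 1 0 0
t=2: a0@(0,0) a1@(0,0) a2@(4,1) a3@(0,0) a4@(0,0) a5@(4,1) a6@(0,0) | pheromone: 7 0 0 0 / 1 0 0 0 / 0 0 0 0 / 0 0 0 0 / 0 5 0 0 / 0 0 0 0

F...
....
....
....
.F..
....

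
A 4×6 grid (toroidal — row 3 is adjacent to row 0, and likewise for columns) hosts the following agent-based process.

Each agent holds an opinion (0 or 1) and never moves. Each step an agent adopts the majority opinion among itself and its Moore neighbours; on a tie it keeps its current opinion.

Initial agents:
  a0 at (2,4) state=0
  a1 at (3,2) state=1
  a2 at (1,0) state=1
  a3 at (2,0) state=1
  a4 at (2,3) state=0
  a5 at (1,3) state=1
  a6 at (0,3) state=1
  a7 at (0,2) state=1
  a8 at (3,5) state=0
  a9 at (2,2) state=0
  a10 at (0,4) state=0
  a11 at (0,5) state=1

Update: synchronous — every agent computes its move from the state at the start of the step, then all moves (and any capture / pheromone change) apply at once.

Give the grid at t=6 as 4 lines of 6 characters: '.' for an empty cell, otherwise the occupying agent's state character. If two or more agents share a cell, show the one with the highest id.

t=1: a0@(2,4):0 a1@(3,2):1 a2@(1,0):1 a3@(2,0):1 a4@(2,3):0 a5@(1,3):0 a6@(0,3):1 a7@(0,2):1 a8@(3,5):0 a9@(2,2):0 a10@(0,4):1 a11@(0,5):1
t=2: a0@(2,4):0 a1@(3,2):1 a2@(1,0):1 a3@(2,0):1 a4@(2,3):0 a5@(1,3):0 a6@(0,3):1 a7@(0,2):1 a8@(3,5):1 a9@(2,2):0 a10@(0,4):1 a11@(0,5):1
t=3: (unchanged — steady state)

..1111
1..0..
1.000.
..1..1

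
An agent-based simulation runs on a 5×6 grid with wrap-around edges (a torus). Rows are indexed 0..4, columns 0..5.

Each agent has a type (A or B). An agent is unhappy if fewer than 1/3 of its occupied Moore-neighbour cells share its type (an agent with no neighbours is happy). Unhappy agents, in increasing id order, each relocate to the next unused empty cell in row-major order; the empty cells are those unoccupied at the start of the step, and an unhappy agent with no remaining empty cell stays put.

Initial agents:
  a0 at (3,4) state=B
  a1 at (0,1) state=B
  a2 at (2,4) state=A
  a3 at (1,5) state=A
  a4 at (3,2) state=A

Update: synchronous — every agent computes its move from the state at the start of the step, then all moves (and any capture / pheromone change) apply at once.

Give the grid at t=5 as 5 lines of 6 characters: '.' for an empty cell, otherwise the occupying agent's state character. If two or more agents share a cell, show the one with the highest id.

BB....
.....A
....A.
..A...
......

t=1: a0@(0,0):B a1@(0,1):B a2@(2,4):A a3@(1,5):A a4@(3,2):A
t=2: (unchanged — steady state)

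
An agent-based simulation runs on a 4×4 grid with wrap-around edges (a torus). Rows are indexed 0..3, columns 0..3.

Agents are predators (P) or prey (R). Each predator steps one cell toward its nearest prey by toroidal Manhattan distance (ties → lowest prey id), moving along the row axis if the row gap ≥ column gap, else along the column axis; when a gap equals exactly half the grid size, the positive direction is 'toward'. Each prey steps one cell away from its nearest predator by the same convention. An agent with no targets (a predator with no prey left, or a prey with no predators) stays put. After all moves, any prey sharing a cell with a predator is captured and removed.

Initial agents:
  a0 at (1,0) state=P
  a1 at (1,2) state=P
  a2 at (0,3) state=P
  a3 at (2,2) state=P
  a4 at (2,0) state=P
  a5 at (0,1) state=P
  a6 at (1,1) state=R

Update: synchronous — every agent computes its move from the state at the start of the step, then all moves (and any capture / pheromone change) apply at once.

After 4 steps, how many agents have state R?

t=1: a0@(1,1):P a1@(1,1):P a2@(0,0):P a3@(1,2):P a4@(1,0):P a5@(1,1):P
t=2: (unchanged — steady state)

0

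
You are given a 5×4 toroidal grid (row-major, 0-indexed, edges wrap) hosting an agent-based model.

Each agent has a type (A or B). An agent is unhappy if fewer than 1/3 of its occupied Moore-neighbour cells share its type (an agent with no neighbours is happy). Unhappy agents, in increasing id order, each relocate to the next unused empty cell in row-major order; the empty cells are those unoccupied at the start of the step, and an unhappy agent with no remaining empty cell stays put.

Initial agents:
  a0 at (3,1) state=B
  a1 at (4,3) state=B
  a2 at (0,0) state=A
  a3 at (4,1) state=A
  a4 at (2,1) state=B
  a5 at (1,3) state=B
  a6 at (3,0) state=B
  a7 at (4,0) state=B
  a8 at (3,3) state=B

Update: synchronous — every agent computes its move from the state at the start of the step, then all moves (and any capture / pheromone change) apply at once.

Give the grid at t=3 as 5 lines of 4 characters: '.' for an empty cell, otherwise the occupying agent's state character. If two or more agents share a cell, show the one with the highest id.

t=1: a0@(3,1):B a1@(4,3):B a2@(0,1):A a3@(0,2):A a4@(2,1):B a5@(0,3):B a6@(3,0):B a7@(4,0):B a8@(3,3):B
t=2: (unchanged — steady state)

.AAB
....
.B..
BB.B
B..B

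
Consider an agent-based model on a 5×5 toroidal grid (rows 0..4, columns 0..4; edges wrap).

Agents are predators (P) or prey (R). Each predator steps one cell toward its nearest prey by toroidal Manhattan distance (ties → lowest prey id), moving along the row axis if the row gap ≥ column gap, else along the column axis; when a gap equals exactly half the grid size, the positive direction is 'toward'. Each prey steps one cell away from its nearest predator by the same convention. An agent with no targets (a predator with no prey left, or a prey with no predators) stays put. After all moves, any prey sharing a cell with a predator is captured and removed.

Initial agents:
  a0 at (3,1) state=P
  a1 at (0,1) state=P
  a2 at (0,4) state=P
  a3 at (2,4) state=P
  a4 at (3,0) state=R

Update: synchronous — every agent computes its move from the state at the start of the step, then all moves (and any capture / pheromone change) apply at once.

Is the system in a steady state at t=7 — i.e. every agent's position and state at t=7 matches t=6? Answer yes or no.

t=1: a0@(3,0):P a1@(4,1):P a2@(4,4):P a3@(3,4):P
t=2: (unchanged — steady state)

yes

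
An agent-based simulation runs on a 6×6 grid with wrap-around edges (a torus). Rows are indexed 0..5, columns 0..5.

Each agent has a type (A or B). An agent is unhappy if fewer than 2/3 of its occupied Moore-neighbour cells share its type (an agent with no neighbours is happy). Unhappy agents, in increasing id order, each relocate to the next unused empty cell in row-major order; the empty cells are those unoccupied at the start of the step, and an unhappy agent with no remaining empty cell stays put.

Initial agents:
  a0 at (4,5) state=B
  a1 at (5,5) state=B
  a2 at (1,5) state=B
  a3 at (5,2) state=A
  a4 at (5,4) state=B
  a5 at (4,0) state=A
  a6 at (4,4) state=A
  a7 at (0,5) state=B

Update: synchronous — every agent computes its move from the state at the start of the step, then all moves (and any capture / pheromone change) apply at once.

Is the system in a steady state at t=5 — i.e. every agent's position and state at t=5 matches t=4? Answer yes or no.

t=1: a0@(0,0):B a1@(0,1):B a2@(1,5):B a3@(5,2):A a4@(5,4):B a5@(0,2):A a6@(0,3):A a7@(0,5):B
t=2: a0@(0,0):B a1@(0,4):B a2@(1,5):B a3@(5,2):A a4@(1,0):B a5@(0,2):A a6@(0,3):A a7@(0,5):B
t=3: (unchanged — steady state)

yes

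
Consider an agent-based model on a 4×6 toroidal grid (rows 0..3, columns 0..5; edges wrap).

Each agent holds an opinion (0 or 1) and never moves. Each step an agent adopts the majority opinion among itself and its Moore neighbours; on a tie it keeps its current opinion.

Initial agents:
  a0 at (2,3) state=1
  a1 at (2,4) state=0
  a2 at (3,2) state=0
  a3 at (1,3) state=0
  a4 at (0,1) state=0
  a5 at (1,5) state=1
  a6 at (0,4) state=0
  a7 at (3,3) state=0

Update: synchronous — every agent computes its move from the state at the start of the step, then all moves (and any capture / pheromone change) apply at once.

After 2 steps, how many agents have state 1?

0

t=1: a0@(2,3):0 a1@(2,4):0 a2@(3,2):0 a3@(1,3):0 a4@(0,1):0 a5@(1,5):0 a6@(0,4):0 a7@(3,3):0
t=2: (unchanged — steady state)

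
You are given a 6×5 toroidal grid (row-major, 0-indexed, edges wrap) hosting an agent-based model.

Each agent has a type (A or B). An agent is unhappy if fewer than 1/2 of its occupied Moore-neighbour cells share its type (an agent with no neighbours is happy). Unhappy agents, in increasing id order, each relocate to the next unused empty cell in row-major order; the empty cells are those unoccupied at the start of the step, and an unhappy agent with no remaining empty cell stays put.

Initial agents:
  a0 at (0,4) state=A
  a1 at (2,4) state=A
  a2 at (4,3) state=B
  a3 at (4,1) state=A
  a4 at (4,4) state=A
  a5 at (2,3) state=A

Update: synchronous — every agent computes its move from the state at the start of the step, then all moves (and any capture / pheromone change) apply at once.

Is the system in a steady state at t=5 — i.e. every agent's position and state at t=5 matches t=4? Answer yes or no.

t=1: a0@(0,4):A a1@(2,4):A a2@(0,0):B a3@(4,1):A a4@(0,1):A a5@(2,3):A
t=2: a0@(0,2):A a1@(2,4):A a2@(0,3):B a3@(4,1):A a4@(1,0):A a5@(2,3):A
t=3: a0@(0,0):A a1@(2,4):A a2@(0,1):B a3@(4,1):A a4@(1,0):A a5@(2,3):A
t=4: a0@(0,0):A a1@(2,4):A a2@(0,2):B a3@(4,1):A a4@(1,0):A a5@(2,3):A
t=5: (unchanged — steady state)

yes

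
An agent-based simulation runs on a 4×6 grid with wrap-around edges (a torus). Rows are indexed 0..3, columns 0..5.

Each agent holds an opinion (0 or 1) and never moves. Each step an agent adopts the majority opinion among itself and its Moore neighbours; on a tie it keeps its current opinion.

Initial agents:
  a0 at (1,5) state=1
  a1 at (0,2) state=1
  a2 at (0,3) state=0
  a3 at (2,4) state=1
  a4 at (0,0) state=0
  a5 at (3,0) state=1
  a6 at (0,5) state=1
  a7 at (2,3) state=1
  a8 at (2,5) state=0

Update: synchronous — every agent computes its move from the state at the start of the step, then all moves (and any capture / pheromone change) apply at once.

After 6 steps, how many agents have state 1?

t=1: a0@(1,5):1 a1@(0,2):1 a2@(0,3):0 a3@(2,4):1 a4@(0,0):1 a5@(3,0):1 a6@(0,5):1 a7@(2,3):1 a8@(2,5):1
t=2: (unchanged — steady state)

8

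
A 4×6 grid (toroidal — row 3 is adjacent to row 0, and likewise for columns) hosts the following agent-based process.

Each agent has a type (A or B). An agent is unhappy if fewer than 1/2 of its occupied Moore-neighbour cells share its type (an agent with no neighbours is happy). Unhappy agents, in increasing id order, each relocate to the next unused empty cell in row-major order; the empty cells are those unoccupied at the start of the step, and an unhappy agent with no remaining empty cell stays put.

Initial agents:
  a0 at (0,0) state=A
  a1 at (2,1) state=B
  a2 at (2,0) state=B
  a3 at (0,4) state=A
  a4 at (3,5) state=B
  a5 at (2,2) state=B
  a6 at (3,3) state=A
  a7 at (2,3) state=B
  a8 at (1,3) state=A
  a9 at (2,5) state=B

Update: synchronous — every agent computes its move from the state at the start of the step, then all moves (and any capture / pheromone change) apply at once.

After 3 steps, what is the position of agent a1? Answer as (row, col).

(2, 1)

t=1: a0@(0,1):A a1@(2,1):B a2@(2,0):B a3@(0,4):A a4@(3,5):B a5@(2,2):B a6@(0,2):A a7@(0,3):B a8@(0,5):A a9@(2,5):B
t=2: a0@(0,1):A a1@(2,1):B a2@(2,0):B a3@(0,0):A a4@(3,5):B a5@(2,2):B a6@(0,2):A a7@(1,0):B a8@(0,5):A a9@(2,5):B
t=3: a0@(0,1):A a1@(2,1):B a2@(2,0):B a3@(0,0):A a4@(3,5):B a5@(2,2):B a6@(0,2):A a7@(1,0):B a8@(0,3):A a9@(2,5):B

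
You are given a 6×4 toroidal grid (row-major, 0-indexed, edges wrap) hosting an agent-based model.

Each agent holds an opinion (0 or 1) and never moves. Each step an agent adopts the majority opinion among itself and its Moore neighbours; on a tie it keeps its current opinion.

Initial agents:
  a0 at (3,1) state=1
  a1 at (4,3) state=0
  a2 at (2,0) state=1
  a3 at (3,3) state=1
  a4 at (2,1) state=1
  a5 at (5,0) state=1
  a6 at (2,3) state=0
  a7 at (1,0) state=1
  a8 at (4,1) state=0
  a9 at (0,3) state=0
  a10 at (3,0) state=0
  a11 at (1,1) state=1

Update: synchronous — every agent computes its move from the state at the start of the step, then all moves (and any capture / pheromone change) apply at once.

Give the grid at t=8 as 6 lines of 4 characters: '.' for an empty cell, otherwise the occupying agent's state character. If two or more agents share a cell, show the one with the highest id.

...1
11..
11.1
01.0
.0.0
0...

t=1: a0@(3,1):1 a1@(4,3):0 a2@(2,0):1 a3@(3,3):0 a4@(2,1):1 a5@(5,0):0 a6@(2,3):1 a7@(1,0):1 a8@(4,1):0 a9@(0,3):1 a10@(3,0):0 a11@(1,1):1
t=2: (unchanged — steady state)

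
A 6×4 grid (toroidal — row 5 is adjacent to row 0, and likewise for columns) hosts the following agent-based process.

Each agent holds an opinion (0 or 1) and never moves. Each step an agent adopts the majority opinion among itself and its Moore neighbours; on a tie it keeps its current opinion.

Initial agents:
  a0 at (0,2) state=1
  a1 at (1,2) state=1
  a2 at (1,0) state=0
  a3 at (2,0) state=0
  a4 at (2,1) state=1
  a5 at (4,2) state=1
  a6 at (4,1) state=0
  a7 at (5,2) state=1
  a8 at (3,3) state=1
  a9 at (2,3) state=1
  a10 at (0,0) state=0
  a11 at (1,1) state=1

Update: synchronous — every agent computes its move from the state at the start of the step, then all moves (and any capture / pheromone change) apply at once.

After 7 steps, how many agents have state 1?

t=1: a0@(0,2):1 a1@(1,2):1 a2@(1,0):0 a3@(2,0):1 a4@(2,1):1 a5@(4,2):1 a6@(4,1):1 a7@(5,2):1 a8@(3,3):1 a9@(2,3):1 a10@(0,0):0 a11@(1,1):1
t=2: a0@(0,2):1 a1@(1,2):1 a2@(1,0):1 a3@(2,0):1 a4@(2,1):1 a5@(4,2):1 a6@(4,1):1 a7@(5,2):1 a8@(3,3):1 a9@(2,3):1 a10@(0,0):0 a11@(1,1):1
t=3: a0@(0,2):1 a1@(1,2):1 a2@(1,0):1 a3@(2,0):1 a4@(2,1):1 a5@(4,2):1 a6@(4,1):1 a7@(5,2):1 a8@(3,3):1 a9@(2,3):1 a10@(0,0):1 a11@(1,1):1
t=4: (unchanged — steady state)

12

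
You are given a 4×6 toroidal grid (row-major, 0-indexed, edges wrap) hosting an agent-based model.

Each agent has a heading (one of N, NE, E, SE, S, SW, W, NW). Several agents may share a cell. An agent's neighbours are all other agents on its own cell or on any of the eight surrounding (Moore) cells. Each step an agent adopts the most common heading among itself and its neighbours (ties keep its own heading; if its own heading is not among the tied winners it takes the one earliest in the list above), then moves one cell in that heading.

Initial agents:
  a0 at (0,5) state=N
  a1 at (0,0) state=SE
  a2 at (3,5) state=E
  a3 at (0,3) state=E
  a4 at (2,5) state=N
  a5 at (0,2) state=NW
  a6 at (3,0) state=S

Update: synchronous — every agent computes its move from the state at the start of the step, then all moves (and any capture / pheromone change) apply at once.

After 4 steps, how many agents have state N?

6

t=1: a0@(3,5):N a1@(1,1):SE a2@(2,5):N a3@(0,4):E a4@(1,5):N a5@(3,1):NW a6@(2,0):N
t=2: a0@(2,5):N a1@(2,2):SE a2@(1,5):N a3@(3,4):N a4@(0,5):N a5@(2,0):NW a6@(1,0):N
t=3: a0@(1,5):N a1@(3,3):SE a2@(0,5):N a3@(2,4):N a4@(3,5):N a5@(1,0):N a6@(0,0):N
t=4: a0@(0,5):N a1@(0,4):SE a2@(3,5):N a3@(1,4):N a4@(2,5):N a5@(0,0):N a6@(3,0):N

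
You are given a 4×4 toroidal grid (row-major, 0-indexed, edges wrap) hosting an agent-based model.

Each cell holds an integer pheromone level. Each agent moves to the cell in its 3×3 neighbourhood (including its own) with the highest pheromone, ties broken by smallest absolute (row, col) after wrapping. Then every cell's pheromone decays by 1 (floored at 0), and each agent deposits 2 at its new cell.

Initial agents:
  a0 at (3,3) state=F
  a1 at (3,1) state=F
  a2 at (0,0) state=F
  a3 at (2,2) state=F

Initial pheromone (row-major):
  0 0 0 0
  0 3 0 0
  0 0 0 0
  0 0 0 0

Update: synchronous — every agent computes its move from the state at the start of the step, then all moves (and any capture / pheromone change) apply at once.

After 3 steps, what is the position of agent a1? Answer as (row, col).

(1, 1)

t=1: a0@(0,0) a1@(0,0) a2@(1,1) a3@(1,1) | pheromone: 4 0 0 0 / 0 6 0 0 / 0 0 0 0 / 0 0 0 0
t=2: a0@(1,1) a1@(1,1) a2@(1,1) a3@(1,1) | pheromone: 3 0 0 0 / 0 13 0 0 / 0 0 0 0 / 0 0 0 0
t=3: a0@(1,1) a1@(1,1) a2@(1,1) a3@(1,1) | pheromone: 2 0 0 0 / 0 20 0 0 / 0 0 0 0 / 0 0 0 0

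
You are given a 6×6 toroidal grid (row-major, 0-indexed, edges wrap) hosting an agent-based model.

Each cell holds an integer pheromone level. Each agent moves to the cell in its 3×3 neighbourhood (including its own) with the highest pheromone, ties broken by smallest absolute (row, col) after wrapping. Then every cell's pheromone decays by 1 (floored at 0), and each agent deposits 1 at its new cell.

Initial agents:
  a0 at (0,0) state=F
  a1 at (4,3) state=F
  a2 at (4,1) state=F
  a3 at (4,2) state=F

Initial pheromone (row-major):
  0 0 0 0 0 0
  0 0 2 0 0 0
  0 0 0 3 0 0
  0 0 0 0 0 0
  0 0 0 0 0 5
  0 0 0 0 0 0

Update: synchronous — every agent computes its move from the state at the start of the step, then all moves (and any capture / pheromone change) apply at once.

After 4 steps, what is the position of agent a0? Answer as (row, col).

(0, 0)

t=1: a0@(0,0) a1@(3,2) a2@(3,0) a3@(3,1) | pheromone: 1 0 0 0 0 0 / 0 0 1 0 0 0 / 0 0 0 2 0 0 / 1 1 1 0 0 0 / 0 0 0 0 0 4 / 0 0 0 0 0 0
t=2: a0@(0,0) a1@(2,3) a2@(4,5) a3@(3,0) | pheromone: 1 0 0 0 0 0 / 0 0 0 0 0 0 / 0 0 0 2 0 0 / 1 0 0 0 0 0 / 0 0 0 0 0 4 / 0 0 0 0 0 0
t=3: a0@(0,0) a1@(2,3) a2@(4,5) a3@(4,5) | pheromone: 1 0 0 0 0 0 / 0 0 0 0 0 0 / 0 0 0 2 0 0 / 0 0 0 0 0 0 / 0 0 0 0 0 5 / 0 0 0 0 0 0
t=4: a0@(0,0) a1@(2,3) a2@(4,5) a3@(4,5) | pheromone: 1 0 0 0 0 0 / 0 0 0 0 0 0 / 0 0 0 2 0 0 / 0 0 0 0 0 0 / 0 0 0 0 0 6 / 0 0 0 0 0 0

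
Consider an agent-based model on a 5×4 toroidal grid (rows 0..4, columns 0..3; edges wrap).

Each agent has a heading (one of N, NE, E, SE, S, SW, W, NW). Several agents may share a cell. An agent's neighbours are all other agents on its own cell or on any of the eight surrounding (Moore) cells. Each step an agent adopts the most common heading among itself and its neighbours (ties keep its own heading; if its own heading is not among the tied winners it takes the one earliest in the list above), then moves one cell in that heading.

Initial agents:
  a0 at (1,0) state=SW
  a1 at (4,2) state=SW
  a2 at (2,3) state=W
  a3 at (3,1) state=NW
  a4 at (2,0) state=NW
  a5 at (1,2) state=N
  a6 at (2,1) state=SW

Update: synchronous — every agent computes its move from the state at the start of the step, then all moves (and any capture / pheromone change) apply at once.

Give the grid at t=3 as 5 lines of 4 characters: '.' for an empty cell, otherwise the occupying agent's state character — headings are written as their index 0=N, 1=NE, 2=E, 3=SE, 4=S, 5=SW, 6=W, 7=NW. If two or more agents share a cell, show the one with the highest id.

t=1: a0@(2,3):SW a1@(0,1):SW a2@(2,2):W a3@(2,0):NW a4@(1,3):NW a5@(0,2):N a6@(3,0):SW
t=2: a0@(3,2):SW a1@(1,0):SW a2@(2,1):W a3@(1,3):NW a4@(0,2):NW a5@(4,2):N a6@(4,3):SW
t=3: a0@(4,1):SW a1@(2,3):SW a2@(3,0):SW a3@(0,2):NW a4@(4,1):NW a5@(0,1):SW a6@(0,2):SW

.55.
....
...5
5...
.7..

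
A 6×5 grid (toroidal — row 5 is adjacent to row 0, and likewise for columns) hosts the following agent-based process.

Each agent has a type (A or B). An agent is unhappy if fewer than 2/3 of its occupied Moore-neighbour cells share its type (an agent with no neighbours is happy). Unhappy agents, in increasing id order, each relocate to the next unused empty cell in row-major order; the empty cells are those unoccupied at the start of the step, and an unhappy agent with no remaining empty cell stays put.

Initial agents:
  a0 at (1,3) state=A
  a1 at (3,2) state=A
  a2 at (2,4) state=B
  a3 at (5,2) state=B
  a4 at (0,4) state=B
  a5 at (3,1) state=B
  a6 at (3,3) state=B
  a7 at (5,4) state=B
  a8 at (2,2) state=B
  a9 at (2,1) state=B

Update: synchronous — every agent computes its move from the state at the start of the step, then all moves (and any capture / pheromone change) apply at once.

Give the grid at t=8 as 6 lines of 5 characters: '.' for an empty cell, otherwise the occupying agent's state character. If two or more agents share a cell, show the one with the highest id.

t=1: a0@(0,0):A a1@(0,1):A a2@(0,2):B a3@(5,2):B a4@(0,3):B a5@(3,1):B a6@(3,3):B a7@(5,4):B a8@(1,0):B a9@(2,1):B
t=2: a0@(0,4):A a1@(1,1):A a2@(0,2):B a3@(5,2):B a4@(0,3):B a5@(3,1):B a6@(3,3):B a7@(1,2):B a8@(1,3):B a9@(2,1):B
t=3: a0@(0,0):A a1@(0,1):A a2@(0,2):B a3@(5,2):B a4@(0,3):B a5@(3,1):B a6@(3,3):B a7@(1,2):B a8@(1,3):B a9@(2,1):B
t=4: a0@(0,0):A a1@(0,4):A a2@(0,2):B a3@(5,2):B a4@(0,3):B a5@(3,1):B a6@(3,3):B a7@(1,2):B a8@(1,3):B a9@(2,1):B
t=5: a0@(0,0):A a1@(0,1):A a2@(0,2):B a3@(5,2):B a4@(0,3):B a5@(3,1):B a6@(3,3):B a7@(1,2):B a8@(1,3):B a9@(2,1):B
t=6: a0@(0,0):A a1@(0,4):A a2@(0,2):B a3@(5,2):B a4@(0,3):B a5@(3,1):B a6@(3,3):B a7@(1,2):B a8@(1,3):B a9@(2,1):B
t=7: a0@(0,0):A a1@(0,1):A a2@(0,2):B a3@(5,2):B a4@(0,3):B a5@(3,1):B a6@(3,3):B a7@(1,2):B a8@(1,3):B a9@(2,1):B
t=8: a0@(0,0):A a1@(0,4):A a2@(0,2):B a3@(5,2):B a4@(0,3):B a5@(3,1):B a6@(3,3):B a7@(1,2):B a8@(1,3):B a9@(2,1):B

A.BBA
..BB.
.B...
.B.B.
.....
..B..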